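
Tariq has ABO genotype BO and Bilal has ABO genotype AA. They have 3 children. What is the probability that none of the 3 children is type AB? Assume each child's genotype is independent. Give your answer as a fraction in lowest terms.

ABO cross BO × AA → 1/2 A, 1/2 AB.
So P(type AB) = 1/2 per child.
P(not type AB) = 1/2 for one child; (1/2)^3 = 1/8.

1/8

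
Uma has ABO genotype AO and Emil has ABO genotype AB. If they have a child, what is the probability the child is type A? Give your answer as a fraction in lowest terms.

ABO cross AO × AB → offspring phenotypes: 1/2 A, 1/4 B, 1/4 AB.
So P(type A) = 1/2.

1/2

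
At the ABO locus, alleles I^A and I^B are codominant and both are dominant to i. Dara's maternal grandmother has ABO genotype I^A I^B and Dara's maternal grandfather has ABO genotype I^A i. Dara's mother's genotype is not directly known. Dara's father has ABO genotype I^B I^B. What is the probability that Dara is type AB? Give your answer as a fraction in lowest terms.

1/2

Dara's mother's ABO genotype from I^A I^B × I^A i: 1/4 I^A I^A, 1/4 I^A I^B, 1/4 I^A i, 1/4 I^B i.
Crossing each possibility with the father I^B I^B and summing P(type AB): 1/4·1 + 1/4·1/2 + 1/4·1/2 + 1/4·0 = 1/2.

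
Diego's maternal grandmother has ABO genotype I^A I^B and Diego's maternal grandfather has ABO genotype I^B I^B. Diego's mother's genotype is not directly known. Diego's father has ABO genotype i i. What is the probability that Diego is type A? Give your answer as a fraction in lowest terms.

Diego's mother's ABO genotype from I^A I^B × I^B I^B: 1/2 I^A I^B, 1/2 I^B I^B.
Crossing each possibility with the father i i and summing P(type A): 1/2·1/2 + 1/2·0 = 1/4.

1/4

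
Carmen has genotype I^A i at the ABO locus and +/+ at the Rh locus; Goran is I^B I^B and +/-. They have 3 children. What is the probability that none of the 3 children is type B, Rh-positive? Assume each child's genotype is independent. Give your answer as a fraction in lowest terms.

1/8

ABO cross I^A i × I^B I^B → 1/2 B, 1/2 AB.
Rh cross +/+ × +/- → 1 Rh+; so P(type B, Rh-positive) = 1/2 × 1 = 1/2 per child.
P(not type B, Rh-positive) = 1/2 for one child; (1/2)^3 = 1/8.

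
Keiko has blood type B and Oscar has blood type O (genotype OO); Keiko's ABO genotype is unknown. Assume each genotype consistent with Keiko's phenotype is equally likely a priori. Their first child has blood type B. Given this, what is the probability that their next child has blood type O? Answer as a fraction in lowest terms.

1/6

Possible genotypes: Keiko ∈ {BB, BO}; Oscar ∈ {OO}.
Weight each parental genotype pair by prior × P(type-B child):
  BB × OO: posterior weight 2/3; P(next child type O) = 0.
  BO × OO: posterior weight 1/3; P(next child type O) = 1/2.
Weighted sum = 1/6.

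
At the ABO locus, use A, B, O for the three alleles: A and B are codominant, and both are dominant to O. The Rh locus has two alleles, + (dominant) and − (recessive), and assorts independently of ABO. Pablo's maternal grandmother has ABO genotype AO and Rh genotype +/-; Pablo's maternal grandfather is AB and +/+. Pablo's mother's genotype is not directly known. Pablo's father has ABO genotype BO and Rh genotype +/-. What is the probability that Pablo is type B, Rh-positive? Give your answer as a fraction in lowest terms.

Pablo's mother's ABO genotype from AO × AB: 1/4 AA, 1/4 AB, 1/4 AO, 1/4 BO.
Crossing each possibility with the father BO and summing P(type B): 1/4·0 + 1/4·1/2 + 1/4·1/4 + 1/4·3/4 = 3/8.
Similarly for Rh via the mother's Rh distribution: P(Rh+) = 7/8.
Independent loci: 3/8 × 7/8 = 21/64.

21/64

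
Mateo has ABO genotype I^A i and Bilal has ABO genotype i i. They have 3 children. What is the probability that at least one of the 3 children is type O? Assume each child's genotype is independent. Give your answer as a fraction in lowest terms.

ABO cross I^A i × i i → 1/2 O, 1/2 A.
So P(type O) = 1/2 per child.
P(none) = (1/2)^3 = 1/8; P(at least one) = 1 − 1/8 = 7/8.

7/8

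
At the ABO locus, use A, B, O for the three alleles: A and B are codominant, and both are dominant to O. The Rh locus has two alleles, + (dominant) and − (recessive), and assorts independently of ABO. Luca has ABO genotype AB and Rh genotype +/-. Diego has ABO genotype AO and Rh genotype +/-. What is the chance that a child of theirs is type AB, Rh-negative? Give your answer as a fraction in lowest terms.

ABO cross AB × AO → offspring phenotypes: 1/2 A, 1/4 B, 1/4 AB.
Rh cross +/- × +/- → 3/4 Rh+, 1/4 Rh-.
Independent loci: P(type AB, Rh-negative) = 1/4 × 1/4 = 1/16.

1/16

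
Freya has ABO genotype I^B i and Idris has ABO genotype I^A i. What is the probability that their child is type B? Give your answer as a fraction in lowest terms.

ABO cross I^B i × I^A i → offspring phenotypes: 1/4 O, 1/4 A, 1/4 B, 1/4 AB.
So P(type B) = 1/4.

1/4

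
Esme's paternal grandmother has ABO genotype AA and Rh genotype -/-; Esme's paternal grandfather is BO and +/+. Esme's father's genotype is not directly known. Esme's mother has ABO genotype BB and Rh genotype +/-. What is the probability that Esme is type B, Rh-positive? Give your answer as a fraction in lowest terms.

Esme's father's ABO genotype from AA × BO: 1/2 AB, 1/2 AO.
Crossing each possibility with the mother BB and summing P(type B): 1/2·1/2 + 1/2·1/2 = 1/2.
Similarly for Rh via the father's Rh distribution: P(Rh+) = 3/4.
Independent loci: 1/2 × 3/4 = 3/8.

3/8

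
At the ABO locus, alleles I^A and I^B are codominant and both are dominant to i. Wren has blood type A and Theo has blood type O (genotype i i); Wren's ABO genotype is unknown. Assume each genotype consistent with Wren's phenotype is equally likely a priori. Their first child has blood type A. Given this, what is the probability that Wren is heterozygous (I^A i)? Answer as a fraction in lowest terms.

1/3

Possible genotypes: Wren ∈ {I^A I^A, I^A i}; Theo ∈ {i i}.
Weight each parental genotype pair by prior × P(type-A child):
  I^A I^A × i i: posterior weight 2/3.
  I^A i × i i: posterior weight 1/3.
Sum the posterior weight over pairs where Wren is I^A i: 1/3.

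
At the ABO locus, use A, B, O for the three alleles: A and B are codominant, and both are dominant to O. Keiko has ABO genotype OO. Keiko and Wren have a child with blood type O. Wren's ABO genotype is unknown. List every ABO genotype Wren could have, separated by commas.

AO, BO, OO

For each candidate genotype of Wren, check whether crossing it with OO can produce every observed child phenotype.
  AA → possible child types {A} ✗
  AB → possible child types {A, B} ✗
  AO → possible child types {O, A} ✓
  BB → possible child types {B} ✗
  BO → possible child types {O, B} ✓
  OO → possible child types {O} ✓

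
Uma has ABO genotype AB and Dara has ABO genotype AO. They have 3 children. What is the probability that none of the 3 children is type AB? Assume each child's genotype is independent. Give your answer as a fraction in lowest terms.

27/64

ABO cross AB × AO → 1/2 A, 1/4 B, 1/4 AB.
So P(type AB) = 1/4 per child.
P(not type AB) = 3/4 for one child; (3/4)^3 = 27/64.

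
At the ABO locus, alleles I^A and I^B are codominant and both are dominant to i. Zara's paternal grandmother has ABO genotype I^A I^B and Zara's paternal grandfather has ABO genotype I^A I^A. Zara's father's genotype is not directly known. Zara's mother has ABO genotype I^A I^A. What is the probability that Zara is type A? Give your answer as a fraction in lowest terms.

Zara's father's ABO genotype from I^A I^B × I^A I^A: 1/2 I^A I^A, 1/2 I^A I^B.
Crossing each possibility with the mother I^A I^A and summing P(type A): 1/2·1 + 1/2·1/2 = 3/4.

3/4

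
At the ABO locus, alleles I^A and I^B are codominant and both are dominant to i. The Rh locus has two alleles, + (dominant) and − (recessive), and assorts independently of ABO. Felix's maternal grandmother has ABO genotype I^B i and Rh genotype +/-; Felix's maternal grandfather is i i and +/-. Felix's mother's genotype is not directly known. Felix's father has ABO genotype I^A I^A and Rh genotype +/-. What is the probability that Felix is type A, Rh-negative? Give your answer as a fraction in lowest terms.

Felix's mother's ABO genotype from I^B i × i i: 1/2 I^B i, 1/2 i i.
Crossing each possibility with the father I^A I^A and summing P(type A): 1/2·1/2 + 1/2·1 = 3/4.
Similarly for Rh via the mother's Rh distribution: P(Rh-) = 1/4.
Independent loci: 3/4 × 1/4 = 3/16.

3/16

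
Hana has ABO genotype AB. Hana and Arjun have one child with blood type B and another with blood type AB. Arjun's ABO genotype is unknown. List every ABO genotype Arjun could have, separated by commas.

For each candidate genotype of Arjun, check whether crossing it with AB can produce every observed child phenotype.
  AA → possible child types {A, AB} ✗
  AB → possible child types {A, B, AB} ✓
  AO → possible child types {A, B, AB} ✓
  BB → possible child types {B, AB} ✓
  BO → possible child types {A, B, AB} ✓
  OO → possible child types {A, B} ✗

AB, AO, BB, BO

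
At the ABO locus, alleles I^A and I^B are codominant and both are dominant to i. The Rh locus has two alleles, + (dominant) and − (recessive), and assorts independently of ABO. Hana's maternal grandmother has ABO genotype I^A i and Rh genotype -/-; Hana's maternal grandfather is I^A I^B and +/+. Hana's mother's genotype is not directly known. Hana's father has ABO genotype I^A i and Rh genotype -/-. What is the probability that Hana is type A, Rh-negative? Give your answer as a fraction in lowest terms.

5/16

Hana's mother's ABO genotype from I^A i × I^A I^B: 1/4 I^A I^A, 1/4 I^A I^B, 1/4 I^A i, 1/4 I^B i.
Crossing each possibility with the father I^A i and summing P(type A): 1/4·1 + 1/4·1/2 + 1/4·3/4 + 1/4·1/4 = 5/8.
Similarly for Rh via the mother's Rh distribution: P(Rh-) = 1/2.
Independent loci: 5/8 × 1/2 = 5/16.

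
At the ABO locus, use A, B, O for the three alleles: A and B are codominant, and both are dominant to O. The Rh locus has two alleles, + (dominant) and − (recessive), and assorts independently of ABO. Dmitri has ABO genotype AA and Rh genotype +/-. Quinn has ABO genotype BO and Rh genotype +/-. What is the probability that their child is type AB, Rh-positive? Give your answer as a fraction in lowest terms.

3/8

ABO cross AA × BO → offspring phenotypes: 1/2 A, 1/2 AB.
Rh cross +/- × +/- → 3/4 Rh+, 1/4 Rh-.
Independent loci: P(type AB, Rh-positive) = 1/2 × 3/4 = 3/8.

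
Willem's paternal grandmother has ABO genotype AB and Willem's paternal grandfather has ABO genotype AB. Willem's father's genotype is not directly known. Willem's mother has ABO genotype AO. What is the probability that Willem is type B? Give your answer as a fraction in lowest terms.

1/4

Willem's father's ABO genotype from AB × AB: 1/4 AA, 1/2 AB, 1/4 BB.
Crossing each possibility with the mother AO and summing P(type B): 1/4·0 + 1/2·1/4 + 1/4·1/2 = 1/4.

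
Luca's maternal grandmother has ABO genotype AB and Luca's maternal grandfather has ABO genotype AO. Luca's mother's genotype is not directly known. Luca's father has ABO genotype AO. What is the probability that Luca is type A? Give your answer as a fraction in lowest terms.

Luca's mother's ABO genotype from AB × AO: 1/4 AA, 1/4 AB, 1/4 AO, 1/4 BO.
Crossing each possibility with the father AO and summing P(type A): 1/4·1 + 1/4·1/2 + 1/4·3/4 + 1/4·1/4 = 5/8.

5/8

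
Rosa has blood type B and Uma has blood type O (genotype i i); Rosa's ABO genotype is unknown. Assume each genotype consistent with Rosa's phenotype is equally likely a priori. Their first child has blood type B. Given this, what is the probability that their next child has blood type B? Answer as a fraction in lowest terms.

Possible genotypes: Rosa ∈ {I^B I^B, I^B i}; Uma ∈ {i i}.
Weight each parental genotype pair by prior × P(type-B child):
  I^B I^B × i i: posterior weight 2/3; P(next child type B) = 1.
  I^B i × i i: posterior weight 1/3; P(next child type B) = 1/2.
Weighted sum = 5/6.

5/6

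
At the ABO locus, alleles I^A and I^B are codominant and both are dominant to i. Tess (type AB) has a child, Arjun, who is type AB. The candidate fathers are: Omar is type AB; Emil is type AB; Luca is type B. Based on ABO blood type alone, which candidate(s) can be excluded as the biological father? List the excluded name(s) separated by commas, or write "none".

none

A candidate is excluded only if no genotype consistent with his phenotype could produce a type AB child with a type AB mother.
Every candidate has at least one consistent genotype combination, so none can be excluded.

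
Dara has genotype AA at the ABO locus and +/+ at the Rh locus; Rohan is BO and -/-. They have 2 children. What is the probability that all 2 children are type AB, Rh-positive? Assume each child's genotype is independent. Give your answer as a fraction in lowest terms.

ABO cross AA × BO → 1/2 A, 1/2 AB.
Rh cross +/+ × -/- → 1 Rh+; so P(type AB, Rh-positive) = 1/2 × 1 = 1/2 per child.
All 2 independent: (1/2)^2 = 1/4.

1/4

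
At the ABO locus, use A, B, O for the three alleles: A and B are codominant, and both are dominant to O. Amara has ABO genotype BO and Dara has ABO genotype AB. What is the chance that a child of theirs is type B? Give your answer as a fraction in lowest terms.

ABO cross BO × AB → offspring phenotypes: 1/4 A, 1/2 B, 1/4 AB.
So P(type B) = 1/2.

1/2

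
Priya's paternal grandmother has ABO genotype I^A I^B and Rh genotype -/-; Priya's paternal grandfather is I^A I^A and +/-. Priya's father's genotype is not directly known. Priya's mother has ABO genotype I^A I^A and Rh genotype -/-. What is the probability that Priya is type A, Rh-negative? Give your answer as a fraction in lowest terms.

9/16

Priya's father's ABO genotype from I^A I^B × I^A I^A: 1/2 I^A I^A, 1/2 I^A I^B.
Crossing each possibility with the mother I^A I^A and summing P(type A): 1/2·1 + 1/2·1/2 = 3/4.
Similarly for Rh via the father's Rh distribution: P(Rh-) = 3/4.
Independent loci: 3/4 × 3/4 = 9/16.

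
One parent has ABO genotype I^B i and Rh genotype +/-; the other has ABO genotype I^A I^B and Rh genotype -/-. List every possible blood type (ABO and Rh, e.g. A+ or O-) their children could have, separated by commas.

Gametes from I^B i × I^A I^B give offspring ABO genotypes I^A I^B, I^A i, I^B I^B, I^B i, i.e. phenotypes A, B, AB.
Rh cross +/- × -/- → phenotypes Rh+, Rh-.
Combining independently: A+, A-, B+, B-, AB+, AB-.

A+, A-, B+, B-, AB+, AB-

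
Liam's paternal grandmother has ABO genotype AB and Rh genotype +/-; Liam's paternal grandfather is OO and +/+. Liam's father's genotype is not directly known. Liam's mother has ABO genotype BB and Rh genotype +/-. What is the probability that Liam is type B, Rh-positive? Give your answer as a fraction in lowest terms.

21/32

Liam's father's ABO genotype from AB × OO: 1/2 AO, 1/2 BO.
Crossing each possibility with the mother BB and summing P(type B): 1/2·1/2 + 1/2·1 = 3/4.
Similarly for Rh via the father's Rh distribution: P(Rh+) = 7/8.
Independent loci: 3/4 × 7/8 = 21/32.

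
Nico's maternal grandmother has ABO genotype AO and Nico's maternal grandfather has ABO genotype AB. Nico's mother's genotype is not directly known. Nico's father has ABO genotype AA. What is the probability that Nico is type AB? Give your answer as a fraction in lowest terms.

1/4

Nico's mother's ABO genotype from AO × AB: 1/4 AA, 1/4 AB, 1/4 AO, 1/4 BO.
Crossing each possibility with the father AA and summing P(type AB): 1/4·0 + 1/4·1/2 + 1/4·0 + 1/4·1/2 = 1/4.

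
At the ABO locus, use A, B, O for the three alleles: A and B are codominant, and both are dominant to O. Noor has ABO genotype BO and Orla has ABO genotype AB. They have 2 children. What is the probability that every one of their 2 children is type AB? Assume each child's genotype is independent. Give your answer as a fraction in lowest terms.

1/16

ABO cross BO × AB → 1/4 A, 1/2 B, 1/4 AB.
So P(type AB) = 1/4 per child.
All 2 independent: (1/4)^2 = 1/16.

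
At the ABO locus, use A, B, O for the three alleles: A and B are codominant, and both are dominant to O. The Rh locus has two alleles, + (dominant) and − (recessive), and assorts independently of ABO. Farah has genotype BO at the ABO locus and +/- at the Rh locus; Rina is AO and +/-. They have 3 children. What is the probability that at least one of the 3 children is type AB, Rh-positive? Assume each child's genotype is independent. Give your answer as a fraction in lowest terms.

ABO cross BO × AO → 1/4 O, 1/4 A, 1/4 B, 1/4 AB.
Rh cross +/- × +/- → 3/4 Rh+, 1/4 Rh-; so P(type AB, Rh-positive) = 1/4 × 3/4 = 3/16 per child.
P(none) = (13/16)^3 = 2197/4096; P(at least one) = 1 − 2197/4096 = 1899/4096.

1899/4096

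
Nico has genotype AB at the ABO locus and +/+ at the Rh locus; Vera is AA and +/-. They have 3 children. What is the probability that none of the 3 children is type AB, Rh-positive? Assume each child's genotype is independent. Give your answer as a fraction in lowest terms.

1/8

ABO cross AB × AA → 1/2 A, 1/2 AB.
Rh cross +/+ × +/- → 1 Rh+; so P(type AB, Rh-positive) = 1/2 × 1 = 1/2 per child.
P(not type AB, Rh-positive) = 1/2 for one child; (1/2)^3 = 1/8.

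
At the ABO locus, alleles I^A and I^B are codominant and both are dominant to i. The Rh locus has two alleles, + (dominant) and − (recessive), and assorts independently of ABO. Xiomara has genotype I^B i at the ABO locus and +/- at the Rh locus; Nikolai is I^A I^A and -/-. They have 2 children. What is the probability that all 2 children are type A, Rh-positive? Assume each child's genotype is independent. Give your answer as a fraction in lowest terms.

1/16

ABO cross I^B i × I^A I^A → 1/2 A, 1/2 AB.
Rh cross +/- × -/- → 1/2 Rh+, 1/2 Rh-; so P(type A, Rh-positive) = 1/2 × 1/2 = 1/4 per child.
All 2 independent: (1/4)^2 = 1/16.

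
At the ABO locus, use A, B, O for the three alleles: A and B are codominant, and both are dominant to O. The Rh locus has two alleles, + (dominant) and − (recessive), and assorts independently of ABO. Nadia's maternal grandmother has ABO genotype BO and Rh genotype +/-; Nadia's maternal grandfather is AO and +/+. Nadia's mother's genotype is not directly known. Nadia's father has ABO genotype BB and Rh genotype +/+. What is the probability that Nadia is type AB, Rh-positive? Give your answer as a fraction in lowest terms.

Nadia's mother's ABO genotype from BO × AO: 1/4 AB, 1/4 AO, 1/4 BO, 1/4 OO.
Crossing each possibility with the father BB and summing P(type AB): 1/4·1/2 + 1/4·1/2 + 1/4·0 + 1/4·0 = 1/4.
Similarly for Rh via the mother's Rh distribution: P(Rh+) = 1.
Independent loci: 1/4 × 1 = 1/4.

1/4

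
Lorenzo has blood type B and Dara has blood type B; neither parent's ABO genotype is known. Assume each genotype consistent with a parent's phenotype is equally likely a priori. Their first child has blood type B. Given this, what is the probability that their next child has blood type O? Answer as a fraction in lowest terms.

Possible genotypes: Lorenzo ∈ {I^B I^B, I^B i}; Dara ∈ {I^B I^B, I^B i}.
Weight each parental genotype pair by prior × P(type-B child):
  I^B I^B × I^B I^B: posterior weight 4/15; P(next child type O) = 0.
  I^B I^B × I^B i: posterior weight 4/15; P(next child type O) = 0.
  I^B i × I^B I^B: posterior weight 4/15; P(next child type O) = 0.
  I^B i × I^B i: posterior weight 1/5; P(next child type O) = 1/4.
Weighted sum = 1/20.

1/20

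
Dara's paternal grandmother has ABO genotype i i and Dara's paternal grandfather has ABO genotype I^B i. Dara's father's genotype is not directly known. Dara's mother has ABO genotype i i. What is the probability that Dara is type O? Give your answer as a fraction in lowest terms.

Dara's father's ABO genotype from i i × I^B i: 1/2 I^B i, 1/2 i i.
Crossing each possibility with the mother i i and summing P(type O): 1/2·1/2 + 1/2·1 = 3/4.

3/4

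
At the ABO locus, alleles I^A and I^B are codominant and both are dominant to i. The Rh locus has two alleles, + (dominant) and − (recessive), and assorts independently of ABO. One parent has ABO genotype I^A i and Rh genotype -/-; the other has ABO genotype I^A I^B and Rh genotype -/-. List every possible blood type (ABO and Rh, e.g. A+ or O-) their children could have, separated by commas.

Gametes from I^A i × I^A I^B give offspring ABO genotypes I^A I^A, I^A I^B, I^A i, I^B i, i.e. phenotypes A, B, AB.
Rh cross -/- × -/- → phenotypes Rh-.
Combining independently: A-, B-, AB-.

A-, B-, AB-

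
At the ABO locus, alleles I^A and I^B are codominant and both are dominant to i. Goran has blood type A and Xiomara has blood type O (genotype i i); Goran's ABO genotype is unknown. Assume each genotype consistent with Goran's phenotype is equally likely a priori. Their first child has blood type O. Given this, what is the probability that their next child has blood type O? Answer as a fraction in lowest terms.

Possible genotypes: Goran ∈ {I^A I^A, I^A i}; Xiomara ∈ {i i}.
Weight each parental genotype pair by prior × P(type-O child):
  I^A i × i i: posterior weight 1; P(next child type O) = 1/2.
Weighted sum = 1/2.

1/2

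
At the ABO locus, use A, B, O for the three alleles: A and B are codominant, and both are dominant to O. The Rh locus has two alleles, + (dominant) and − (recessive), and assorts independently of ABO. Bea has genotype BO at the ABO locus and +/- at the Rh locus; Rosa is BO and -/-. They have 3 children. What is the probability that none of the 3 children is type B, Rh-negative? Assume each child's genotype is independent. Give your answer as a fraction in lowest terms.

125/512

ABO cross BO × BO → 1/4 O, 3/4 B.
Rh cross +/- × -/- → 1/2 Rh+, 1/2 Rh-; so P(type B, Rh-negative) = 3/4 × 1/2 = 3/8 per child.
P(not type B, Rh-negative) = 5/8 for one child; (5/8)^3 = 125/512.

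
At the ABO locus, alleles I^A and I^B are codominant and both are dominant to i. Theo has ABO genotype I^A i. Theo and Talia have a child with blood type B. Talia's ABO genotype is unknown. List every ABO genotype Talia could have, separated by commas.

For each candidate genotype of Talia, check whether crossing it with I^A i can produce every observed child phenotype.
  I^A I^A → possible child types {A} ✗
  I^A I^B → possible child types {A, B, AB} ✓
  I^A i → possible child types {O, A} ✗
  I^B I^B → possible child types {B, AB} ✓
  I^B i → possible child types {O, A, B, AB} ✓
  i i → possible child types {O, A} ✗

I^A I^B, I^B I^B, I^B i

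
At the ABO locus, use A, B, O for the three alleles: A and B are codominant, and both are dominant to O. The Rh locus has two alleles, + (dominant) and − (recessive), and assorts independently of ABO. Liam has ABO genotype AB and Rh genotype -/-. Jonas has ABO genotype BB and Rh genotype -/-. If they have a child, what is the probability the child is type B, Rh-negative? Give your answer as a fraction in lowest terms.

1/2

ABO cross AB × BB → offspring phenotypes: 1/2 B, 1/2 AB.
Rh cross -/- × -/- → 1 Rh-.
Independent loci: P(type B, Rh-negative) = 1/2 × 1 = 1/2.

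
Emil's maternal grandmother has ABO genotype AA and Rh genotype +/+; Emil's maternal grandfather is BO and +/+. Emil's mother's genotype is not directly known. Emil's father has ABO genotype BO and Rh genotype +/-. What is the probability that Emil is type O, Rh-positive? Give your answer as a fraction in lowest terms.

1/8

Emil's mother's ABO genotype from AA × BO: 1/2 AB, 1/2 AO.
Crossing each possibility with the father BO and summing P(type O): 1/2·0 + 1/2·1/4 = 1/8.
Similarly for Rh via the mother's Rh distribution: P(Rh+) = 1.
Independent loci: 1/8 × 1 = 1/8.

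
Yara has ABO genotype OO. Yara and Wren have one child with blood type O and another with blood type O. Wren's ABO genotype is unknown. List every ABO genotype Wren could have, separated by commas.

For each candidate genotype of Wren, check whether crossing it with OO can produce every observed child phenotype.
  AA → possible child types {A} ✗
  AB → possible child types {A, B} ✗
  AO → possible child types {O, A} ✓
  BB → possible child types {B} ✗
  BO → possible child types {O, B} ✓
  OO → possible child types {O} ✓

AO, BO, OO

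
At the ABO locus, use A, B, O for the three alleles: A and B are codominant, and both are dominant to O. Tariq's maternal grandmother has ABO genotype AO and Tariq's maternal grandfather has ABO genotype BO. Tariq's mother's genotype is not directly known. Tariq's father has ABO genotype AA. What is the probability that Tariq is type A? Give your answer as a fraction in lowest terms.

Tariq's mother's ABO genotype from AO × BO: 1/4 AB, 1/4 AO, 1/4 BO, 1/4 OO.
Crossing each possibility with the father AA and summing P(type A): 1/4·1/2 + 1/4·1 + 1/4·1/2 + 1/4·1 = 3/4.

3/4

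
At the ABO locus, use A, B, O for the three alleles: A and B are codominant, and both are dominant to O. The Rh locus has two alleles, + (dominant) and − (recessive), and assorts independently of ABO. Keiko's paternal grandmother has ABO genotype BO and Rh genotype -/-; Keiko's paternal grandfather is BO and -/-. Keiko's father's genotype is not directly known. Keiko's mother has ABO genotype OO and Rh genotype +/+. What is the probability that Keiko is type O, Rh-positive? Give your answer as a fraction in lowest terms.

Keiko's father's ABO genotype from BO × BO: 1/4 BB, 1/2 BO, 1/4 OO.
Crossing each possibility with the mother OO and summing P(type O): 1/4·0 + 1/2·1/2 + 1/4·1 = 1/2.
Similarly for Rh via the father's Rh distribution: P(Rh+) = 1.
Independent loci: 1/2 × 1 = 1/2.

1/2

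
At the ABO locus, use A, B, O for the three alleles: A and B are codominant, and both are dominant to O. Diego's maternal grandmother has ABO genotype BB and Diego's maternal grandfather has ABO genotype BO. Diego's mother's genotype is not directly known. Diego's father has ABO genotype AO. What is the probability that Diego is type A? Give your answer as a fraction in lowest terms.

Diego's mother's ABO genotype from BB × BO: 1/2 BB, 1/2 BO.
Crossing each possibility with the father AO and summing P(type A): 1/2·0 + 1/2·1/4 = 1/8.

1/8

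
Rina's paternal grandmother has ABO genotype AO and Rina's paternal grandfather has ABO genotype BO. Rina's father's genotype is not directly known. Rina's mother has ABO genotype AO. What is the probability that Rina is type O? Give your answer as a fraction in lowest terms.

Rina's father's ABO genotype from AO × BO: 1/4 AB, 1/4 AO, 1/4 BO, 1/4 OO.
Crossing each possibility with the mother AO and summing P(type O): 1/4·0 + 1/4·1/4 + 1/4·1/4 + 1/4·1/2 = 1/4.

1/4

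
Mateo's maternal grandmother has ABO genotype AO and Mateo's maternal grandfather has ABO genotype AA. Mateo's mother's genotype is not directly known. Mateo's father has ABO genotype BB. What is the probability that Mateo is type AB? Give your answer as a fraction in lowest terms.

Mateo's mother's ABO genotype from AO × AA: 1/2 AA, 1/2 AO.
Crossing each possibility with the father BB and summing P(type AB): 1/2·1 + 1/2·1/2 = 3/4.

3/4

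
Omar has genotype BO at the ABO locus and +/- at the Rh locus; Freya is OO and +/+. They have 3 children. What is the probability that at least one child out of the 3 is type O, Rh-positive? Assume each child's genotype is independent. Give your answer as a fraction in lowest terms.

ABO cross BO × OO → 1/2 O, 1/2 B.
Rh cross +/- × +/+ → 1 Rh+; so P(type O, Rh-positive) = 1/2 × 1 = 1/2 per child.
P(none) = (1/2)^3 = 1/8; P(at least one) = 1 − 1/8 = 7/8.

7/8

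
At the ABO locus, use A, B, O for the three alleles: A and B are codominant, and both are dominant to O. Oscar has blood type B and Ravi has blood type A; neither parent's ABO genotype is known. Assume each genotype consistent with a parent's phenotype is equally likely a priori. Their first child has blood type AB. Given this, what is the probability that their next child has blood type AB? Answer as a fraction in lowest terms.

25/36

Possible genotypes: Oscar ∈ {BB, BO}; Ravi ∈ {AA, AO}.
Weight each parental genotype pair by prior × P(type-AB child):
  BB × AA: posterior weight 4/9; P(next child type AB) = 1.
  BB × AO: posterior weight 2/9; P(next child type AB) = 1/2.
  BO × AA: posterior weight 2/9; P(next child type AB) = 1/2.
  BO × AO: posterior weight 1/9; P(next child type AB) = 1/4.
Weighted sum = 25/36.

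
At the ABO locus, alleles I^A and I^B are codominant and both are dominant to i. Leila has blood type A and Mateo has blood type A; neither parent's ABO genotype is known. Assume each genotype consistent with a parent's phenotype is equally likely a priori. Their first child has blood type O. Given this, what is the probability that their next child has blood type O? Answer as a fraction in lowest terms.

1/4

Possible genotypes: Leila ∈ {I^A I^A, I^A i}; Mateo ∈ {I^A I^A, I^A i}.
Weight each parental genotype pair by prior × P(type-O child):
  I^A i × I^A i: posterior weight 1; P(next child type O) = 1/4.
Weighted sum = 1/4.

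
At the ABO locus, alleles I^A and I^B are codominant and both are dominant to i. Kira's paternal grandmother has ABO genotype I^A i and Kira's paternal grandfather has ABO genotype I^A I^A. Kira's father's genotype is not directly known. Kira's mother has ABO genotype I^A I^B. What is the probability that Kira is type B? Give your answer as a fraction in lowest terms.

1/8

Kira's father's ABO genotype from I^A i × I^A I^A: 1/2 I^A I^A, 1/2 I^A i.
Crossing each possibility with the mother I^A I^B and summing P(type B): 1/2·0 + 1/2·1/4 = 1/8.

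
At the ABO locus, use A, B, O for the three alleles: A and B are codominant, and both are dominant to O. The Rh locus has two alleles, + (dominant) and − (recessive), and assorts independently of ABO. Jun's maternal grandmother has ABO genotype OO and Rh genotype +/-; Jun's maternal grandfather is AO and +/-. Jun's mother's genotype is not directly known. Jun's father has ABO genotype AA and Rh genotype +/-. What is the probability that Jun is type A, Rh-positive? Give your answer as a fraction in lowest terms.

Jun's mother's ABO genotype from OO × AO: 1/2 AO, 1/2 OO.
Crossing each possibility with the father AA and summing P(type A): 1/2·1 + 1/2·1 = 1.
Similarly for Rh via the mother's Rh distribution: P(Rh+) = 3/4.
Independent loci: 1 × 3/4 = 3/4.

3/4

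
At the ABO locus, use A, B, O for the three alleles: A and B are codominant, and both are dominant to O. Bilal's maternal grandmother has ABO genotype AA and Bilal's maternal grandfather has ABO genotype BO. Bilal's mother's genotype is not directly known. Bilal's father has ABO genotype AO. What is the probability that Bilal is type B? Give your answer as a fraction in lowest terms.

1/8

Bilal's mother's ABO genotype from AA × BO: 1/2 AB, 1/2 AO.
Crossing each possibility with the father AO and summing P(type B): 1/2·1/4 + 1/2·0 = 1/8.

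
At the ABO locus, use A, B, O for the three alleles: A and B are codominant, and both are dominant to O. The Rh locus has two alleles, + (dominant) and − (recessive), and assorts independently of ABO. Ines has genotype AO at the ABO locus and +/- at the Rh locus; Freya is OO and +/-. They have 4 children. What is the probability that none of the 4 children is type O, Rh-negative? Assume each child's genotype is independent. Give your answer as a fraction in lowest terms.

ABO cross AO × OO → 1/2 O, 1/2 A.
Rh cross +/- × +/- → 3/4 Rh+, 1/4 Rh-; so P(type O, Rh-negative) = 1/2 × 1/4 = 1/8 per child.
P(not type O, Rh-negative) = 7/8 for one child; (7/8)^4 = 2401/4096.

2401/4096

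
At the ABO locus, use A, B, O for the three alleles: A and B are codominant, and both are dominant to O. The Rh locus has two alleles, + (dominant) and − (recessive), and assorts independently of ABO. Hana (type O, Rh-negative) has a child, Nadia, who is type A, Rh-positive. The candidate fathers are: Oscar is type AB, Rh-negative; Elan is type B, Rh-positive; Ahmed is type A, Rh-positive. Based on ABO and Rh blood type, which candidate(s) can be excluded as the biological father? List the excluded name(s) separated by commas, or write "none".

A candidate is excluded only if no genotype consistent with his phenotype could produce a type A, Rh-positive child with a type O, Rh-negative mother.
Oscar (type AB, Rh-): no genotype consistent with that phenotype can produce a type-A Rh+ child with a type-O mother.
Elan (type B, Rh+): no genotype consistent with that phenotype can produce a type-A Rh+ child with a type-O mother.

Oscar, Elan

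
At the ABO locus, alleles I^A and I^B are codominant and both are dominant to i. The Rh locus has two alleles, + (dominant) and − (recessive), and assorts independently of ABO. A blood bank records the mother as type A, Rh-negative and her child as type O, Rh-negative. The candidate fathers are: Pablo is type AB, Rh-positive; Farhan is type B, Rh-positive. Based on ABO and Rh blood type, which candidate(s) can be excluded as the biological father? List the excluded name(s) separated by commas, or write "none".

A candidate is excluded only if no genotype consistent with his phenotype could produce a type O, Rh-negative child with a type A, Rh-negative mother.
Pablo (type AB, Rh+): no genotype consistent with that phenotype can produce a type-O Rh- child with a type-A mother.

Pablo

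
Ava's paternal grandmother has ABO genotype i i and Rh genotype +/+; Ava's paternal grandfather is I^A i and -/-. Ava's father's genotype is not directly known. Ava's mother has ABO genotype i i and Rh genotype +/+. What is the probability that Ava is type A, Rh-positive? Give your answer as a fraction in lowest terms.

1/4

Ava's father's ABO genotype from i i × I^A i: 1/2 I^A i, 1/2 i i.
Crossing each possibility with the mother i i and summing P(type A): 1/2·1/2 + 1/2·0 = 1/4.
Similarly for Rh via the father's Rh distribution: P(Rh+) = 1.
Independent loci: 1/4 × 1 = 1/4.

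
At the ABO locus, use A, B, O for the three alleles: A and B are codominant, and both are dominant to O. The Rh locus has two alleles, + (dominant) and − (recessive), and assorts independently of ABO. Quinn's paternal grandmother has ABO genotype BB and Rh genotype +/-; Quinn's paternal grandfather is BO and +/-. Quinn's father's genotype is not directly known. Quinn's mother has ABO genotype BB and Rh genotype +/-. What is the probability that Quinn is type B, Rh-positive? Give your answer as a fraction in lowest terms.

3/4

Quinn's father's ABO genotype from BB × BO: 1/2 BB, 1/2 BO.
Crossing each possibility with the mother BB and summing P(type B): 1/2·1 + 1/2·1 = 1.
Similarly for Rh via the father's Rh distribution: P(Rh+) = 3/4.
Independent loci: 1 × 3/4 = 3/4.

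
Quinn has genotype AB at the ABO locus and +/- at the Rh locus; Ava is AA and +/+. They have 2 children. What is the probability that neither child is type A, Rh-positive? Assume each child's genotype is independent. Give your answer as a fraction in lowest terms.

ABO cross AB × AA → 1/2 A, 1/2 AB.
Rh cross +/- × +/+ → 1 Rh+; so P(type A, Rh-positive) = 1/2 × 1 = 1/2 per child.
P(not type A, Rh-positive) = 1/2 for one child; (1/2)^2 = 1/4.

1/4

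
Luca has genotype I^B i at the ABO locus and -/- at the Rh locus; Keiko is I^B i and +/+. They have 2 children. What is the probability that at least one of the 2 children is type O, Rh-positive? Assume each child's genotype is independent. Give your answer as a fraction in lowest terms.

ABO cross I^B i × I^B i → 1/4 O, 3/4 B.
Rh cross -/- × +/+ → 1 Rh+; so P(type O, Rh-positive) = 1/4 × 1 = 1/4 per child.
P(none) = (3/4)^2 = 9/16; P(at least one) = 1 − 9/16 = 7/16.

7/16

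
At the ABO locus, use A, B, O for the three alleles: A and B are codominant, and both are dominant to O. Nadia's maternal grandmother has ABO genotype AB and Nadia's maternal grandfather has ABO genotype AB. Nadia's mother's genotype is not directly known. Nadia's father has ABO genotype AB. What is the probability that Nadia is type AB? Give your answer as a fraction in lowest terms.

1/2

Nadia's mother's ABO genotype from AB × AB: 1/4 AA, 1/2 AB, 1/4 BB.
Crossing each possibility with the father AB and summing P(type AB): 1/4·1/2 + 1/2·1/2 + 1/4·1/2 = 1/2.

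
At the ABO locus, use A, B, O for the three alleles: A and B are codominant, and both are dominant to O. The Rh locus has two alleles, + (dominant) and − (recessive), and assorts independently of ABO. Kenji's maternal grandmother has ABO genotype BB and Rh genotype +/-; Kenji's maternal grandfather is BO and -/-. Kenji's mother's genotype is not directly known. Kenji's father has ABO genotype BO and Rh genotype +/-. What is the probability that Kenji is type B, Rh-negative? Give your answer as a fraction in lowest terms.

21/64

Kenji's mother's ABO genotype from BB × BO: 1/2 BB, 1/2 BO.
Crossing each possibility with the father BO and summing P(type B): 1/2·1 + 1/2·3/4 = 7/8.
Similarly for Rh via the mother's Rh distribution: P(Rh-) = 3/8.
Independent loci: 7/8 × 3/8 = 21/64.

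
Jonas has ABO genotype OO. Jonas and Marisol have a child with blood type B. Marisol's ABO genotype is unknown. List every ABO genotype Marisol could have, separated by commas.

For each candidate genotype of Marisol, check whether crossing it with OO can produce every observed child phenotype.
  AA → possible child types {A} ✗
  AB → possible child types {A, B} ✓
  AO → possible child types {O, A} ✗
  BB → possible child types {B} ✓
  BO → possible child types {O, B} ✓
  OO → possible child types {O} ✗

AB, BB, BO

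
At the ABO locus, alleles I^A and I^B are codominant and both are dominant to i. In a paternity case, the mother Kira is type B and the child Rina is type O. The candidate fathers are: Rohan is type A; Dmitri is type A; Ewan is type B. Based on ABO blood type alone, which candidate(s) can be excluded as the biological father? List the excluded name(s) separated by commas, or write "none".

none

A candidate is excluded only if no genotype consistent with his phenotype could produce a type O child with a type B mother.
Every candidate has at least one consistent genotype combination, so none can be excluded.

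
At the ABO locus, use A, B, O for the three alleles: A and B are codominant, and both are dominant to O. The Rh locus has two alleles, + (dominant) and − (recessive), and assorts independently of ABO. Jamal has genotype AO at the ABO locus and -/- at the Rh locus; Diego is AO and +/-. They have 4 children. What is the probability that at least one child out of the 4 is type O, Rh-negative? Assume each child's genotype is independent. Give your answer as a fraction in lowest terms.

ABO cross AO × AO → 1/4 O, 3/4 A.
Rh cross -/- × +/- → 1/2 Rh+, 1/2 Rh-; so P(type O, Rh-negative) = 1/4 × 1/2 = 1/8 per child.
P(none) = (7/8)^4 = 2401/4096; P(at least one) = 1 − 2401/4096 = 1695/4096.

1695/4096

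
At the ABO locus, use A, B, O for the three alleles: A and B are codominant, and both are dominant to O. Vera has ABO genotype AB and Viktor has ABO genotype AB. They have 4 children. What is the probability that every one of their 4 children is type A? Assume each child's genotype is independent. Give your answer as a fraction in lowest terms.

ABO cross AB × AB → 1/4 A, 1/4 B, 1/2 AB.
So P(type A) = 1/4 per child.
All 4 independent: (1/4)^4 = 1/256.

1/256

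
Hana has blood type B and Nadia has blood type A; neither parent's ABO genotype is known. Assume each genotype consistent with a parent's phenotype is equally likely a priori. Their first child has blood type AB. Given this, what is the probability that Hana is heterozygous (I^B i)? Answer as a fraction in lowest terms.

1/3

Possible genotypes: Hana ∈ {I^B I^B, I^B i}; Nadia ∈ {I^A I^A, I^A i}.
Weight each parental genotype pair by prior × P(type-AB child):
  I^B I^B × I^A I^A: posterior weight 4/9.
  I^B I^B × I^A i: posterior weight 2/9.
  I^B i × I^A I^A: posterior weight 2/9.
  I^B i × I^A i: posterior weight 1/9.
Sum the posterior weight over pairs where Hana is I^B i: 1/3.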